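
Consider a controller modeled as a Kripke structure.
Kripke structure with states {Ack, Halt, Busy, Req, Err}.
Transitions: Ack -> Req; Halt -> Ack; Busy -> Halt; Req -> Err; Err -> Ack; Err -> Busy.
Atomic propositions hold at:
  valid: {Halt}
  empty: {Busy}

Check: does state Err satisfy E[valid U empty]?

E[valid U empty]: least fixpoint, start Z0 = Sat(empty) = {Busy}, add states in Sat(valid) with some successor in Z. Already a fixed point.
Sat(E[valid U empty]) = {Busy}
Err ∉ Sat(E[valid U empty]) = {Busy}, so the formula does not hold at Err.

No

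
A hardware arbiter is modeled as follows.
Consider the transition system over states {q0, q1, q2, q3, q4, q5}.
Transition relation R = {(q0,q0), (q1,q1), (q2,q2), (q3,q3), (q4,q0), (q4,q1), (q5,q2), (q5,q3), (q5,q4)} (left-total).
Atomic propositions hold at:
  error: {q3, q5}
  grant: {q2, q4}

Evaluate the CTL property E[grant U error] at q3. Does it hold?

E[grant U error]: least fixpoint, start Z0 = Sat(error) = {q3, q5}, add states in Sat(grant) with some successor in Z. Already a fixed point.
Sat(E[grant U error]) = {q3, q5}
q3 ∈ Sat(E[grant U error]) = {q3, q5}, so the formula holds at q3.

Yes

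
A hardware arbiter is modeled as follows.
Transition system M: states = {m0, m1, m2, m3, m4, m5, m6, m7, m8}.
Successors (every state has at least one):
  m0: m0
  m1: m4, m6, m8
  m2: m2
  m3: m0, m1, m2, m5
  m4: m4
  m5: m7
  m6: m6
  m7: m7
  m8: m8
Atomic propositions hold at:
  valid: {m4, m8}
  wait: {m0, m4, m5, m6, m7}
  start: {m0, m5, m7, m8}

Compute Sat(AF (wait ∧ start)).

{m0, m5, m7}

Sat(wait ∧ start) = {m0, m5, m7}
AF (wait ∧ start): least fixpoint, start Z0 = {m0, m5, m7}, add states with every successor in Z. Already a fixed point.
Sat(AF (wait ∧ start)) = {m0, m5, m7}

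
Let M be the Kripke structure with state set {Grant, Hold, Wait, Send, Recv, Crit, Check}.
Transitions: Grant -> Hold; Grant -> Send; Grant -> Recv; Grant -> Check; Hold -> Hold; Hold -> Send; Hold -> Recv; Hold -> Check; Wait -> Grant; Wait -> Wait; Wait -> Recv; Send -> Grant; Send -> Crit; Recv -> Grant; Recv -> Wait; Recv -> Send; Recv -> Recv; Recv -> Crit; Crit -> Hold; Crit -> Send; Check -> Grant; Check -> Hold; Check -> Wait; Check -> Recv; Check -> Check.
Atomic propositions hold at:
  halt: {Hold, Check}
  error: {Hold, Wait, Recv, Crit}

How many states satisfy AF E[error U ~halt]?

6

Sat(~halt) = {Grant, Wait, Send, Recv, Crit}
E[error U ~halt]: least fixpoint, start Z0 = Sat(~halt) = {Grant, Wait, Send, Recv, Crit}, add states in Sat(error) with some successor in Z. Z1 = {Grant, Hold, Wait, Send, Recv, Crit}; fixed.
Sat(E[error U ~halt]) = {Grant, Hold, Wait, Send, Recv, Crit}
AF E[error U ~halt]: least fixpoint, start Z0 = {Grant, Hold, Wait, Send, Recv, Crit}, add states with every successor in Z. Already a fixed point.
Sat(AF E[error U ~halt]) = {Grant, Hold, Wait, Send, Recv, Crit}
|Sat(AF E[error U ~halt])| = |{Grant, Hold, Wait, Send, Recv, Crit}| = 6.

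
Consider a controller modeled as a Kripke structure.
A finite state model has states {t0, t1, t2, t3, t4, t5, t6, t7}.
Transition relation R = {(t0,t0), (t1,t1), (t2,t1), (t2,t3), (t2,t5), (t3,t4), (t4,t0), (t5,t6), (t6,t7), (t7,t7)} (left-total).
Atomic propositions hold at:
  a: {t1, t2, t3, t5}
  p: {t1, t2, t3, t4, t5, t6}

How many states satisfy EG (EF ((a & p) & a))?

Sat(a & p) = {t1, t2, t3, t5}
Sat((a & p) & a) = {t1, t2, t3, t5}
EF ((a & p) & a): least fixpoint, start Z0 = {t1, t2, t3, t5}, add states with some successor in Z. Already a fixed point.
Sat(EF ((a & p) & a)) = {t1, t2, t3, t5}
EG (EF ((a & p) & a)): greatest fixpoint, start Z0 = {t1, t2, t3, t5}, keep only states in Sat with some successor in Z. Z1 = {t1, t2}; fixed.
Sat(EG (EF ((a & p) & a))) = {t1, t2}
|Sat(EG (EF ((a & p) & a)))| = |{t1, t2}| = 2.

2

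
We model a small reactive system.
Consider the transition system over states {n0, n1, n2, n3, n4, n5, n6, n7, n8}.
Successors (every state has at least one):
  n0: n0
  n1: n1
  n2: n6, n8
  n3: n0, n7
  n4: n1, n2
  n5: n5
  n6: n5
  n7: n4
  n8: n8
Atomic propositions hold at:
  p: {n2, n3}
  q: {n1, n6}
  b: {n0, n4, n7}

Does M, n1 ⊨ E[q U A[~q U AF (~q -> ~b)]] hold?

Sat(~q) = {n0, n2, n3, n4, n5, n7, n8}
Sat(~b) = {n1, n2, n3, n5, n6, n8}
Sat(~q -> ~b) = {n1, n2, n3, n5, n6, n8}
AF (~q -> ~b): least fixpoint, start Z0 = {n1, n2, n3, n5, n6, n8}, add states with every successor in Z. Z1 = {n1, n2, n3, n4, n5, n6, n8}; Z2 = {n1, n2, n3, n4, n5, n6, n7, n8}; fixed.
Sat(AF (~q -> ~b)) = {n1, n2, n3, n4, n5, n6, n7, n8}
A[~q U AF (~q -> ~b)]: least fixpoint, start Z0 = Sat(AF (~q -> ~b)) = {n1, n2, n3, n4, n5, n6, n7, n8}, add states in Sat(~q) with every successor in Z. Already a fixed point.
Sat(A[~q U AF (~q -> ~b)]) = {n1, n2, n3, n4, n5, n6, n7, n8}
E[q U A[~q U AF (~q -> ~b)]]: least fixpoint, start Z0 = Sat(A[~q U AF (~q -> ~b)]) = {n1, n2, n3, n4, n5, n6, n7, n8}, add states in Sat(q) with some successor in Z. Already a fixed point.
Sat(E[q U A[~q U AF (~q -> ~b)]]) = {n1, n2, n3, n4, n5, n6, n7, n8}
n1 ∈ Sat(E[q U A[~q U AF (~q -> ~b)]]) = {n1, n2, n3, n4, n5, n6, n7, n8}, so the formula holds at n1.

Yes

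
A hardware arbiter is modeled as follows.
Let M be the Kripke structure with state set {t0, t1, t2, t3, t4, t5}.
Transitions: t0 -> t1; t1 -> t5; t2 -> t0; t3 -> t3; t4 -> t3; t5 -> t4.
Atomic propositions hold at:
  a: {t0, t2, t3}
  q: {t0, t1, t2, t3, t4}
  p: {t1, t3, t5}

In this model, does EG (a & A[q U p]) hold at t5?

No

A[q U p]: least fixpoint, start Z0 = Sat(p) = {t1, t3, t5}, add states in Sat(q) with every successor in Z. Z1 = {t0, t1, t3, t4, t5}; Z2 = {t0, t1, t2, t3, t4, t5}; fixed.
Sat(A[q U p]) = {t0, t1, t2, t3, t4, t5}
Sat(a & A[q U p]) = {t0, t2, t3}
EG (a & A[q U p]): greatest fixpoint, start Z0 = {t0, t2, t3}, keep only states in Sat with some successor in Z. Z1 = {t2, t3}; Z2 = {t3}; fixed.
Sat(EG (a & A[q U p])) = {t3}
t5 ∉ Sat(EG (a & A[q U p])) = {t3}, so the formula does not hold at t5.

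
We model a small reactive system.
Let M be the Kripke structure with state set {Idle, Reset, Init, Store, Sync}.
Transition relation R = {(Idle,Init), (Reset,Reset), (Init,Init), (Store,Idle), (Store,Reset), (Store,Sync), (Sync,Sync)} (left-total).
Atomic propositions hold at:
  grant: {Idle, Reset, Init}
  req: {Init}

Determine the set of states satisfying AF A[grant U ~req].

Sat(~req) = {Idle, Reset, Store, Sync}
A[grant U ~req]: least fixpoint, start Z0 = Sat(~req) = {Idle, Reset, Store, Sync}, add states in Sat(grant) with every successor in Z. Already a fixed point.
Sat(A[grant U ~req]) = {Idle, Reset, Store, Sync}
AF A[grant U ~req]: least fixpoint, start Z0 = {Idle, Reset, Store, Sync}, add states with every successor in Z. Already a fixed point.
Sat(AF A[grant U ~req]) = {Idle, Reset, Store, Sync}

{Idle, Reset, Store, Sync}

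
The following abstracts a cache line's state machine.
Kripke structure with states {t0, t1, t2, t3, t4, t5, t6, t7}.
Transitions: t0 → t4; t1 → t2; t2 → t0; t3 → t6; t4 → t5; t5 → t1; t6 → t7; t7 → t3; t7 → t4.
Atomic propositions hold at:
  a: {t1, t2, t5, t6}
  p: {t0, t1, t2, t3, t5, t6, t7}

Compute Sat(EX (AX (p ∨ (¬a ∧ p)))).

{t0, t1, t3, t4, t5, t7}

Sat(¬a) = {t0, t3, t4, t7}
Sat(¬a ∧ p) = {t0, t3, t7}
Sat(p ∨ (¬a ∧ p)) = {t0, t1, t2, t3, t5, t6, t7}
Sat(AX (p ∨ (¬a ∧ p))) = {s : every successor in {t0, t1, t2, t3, t5, t6, t7}} = {t1, t2, t3, t4, t5, t6}
Sat(EX (AX (p ∨ (¬a ∧ p)))) = {s : some successor in {t1, t2, t3, t4, t5, t6}} = {t0, t1, t3, t4, t5, t7}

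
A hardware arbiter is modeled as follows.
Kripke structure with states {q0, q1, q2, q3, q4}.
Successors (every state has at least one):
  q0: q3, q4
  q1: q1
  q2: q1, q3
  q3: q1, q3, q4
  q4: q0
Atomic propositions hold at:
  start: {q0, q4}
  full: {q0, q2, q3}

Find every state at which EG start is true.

EG start: greatest fixpoint, start Z0 = {q0, q4}, keep only states in Sat with some successor in Z. Already a fixed point.
Sat(EG start) = {q0, q4}

{q0, q4}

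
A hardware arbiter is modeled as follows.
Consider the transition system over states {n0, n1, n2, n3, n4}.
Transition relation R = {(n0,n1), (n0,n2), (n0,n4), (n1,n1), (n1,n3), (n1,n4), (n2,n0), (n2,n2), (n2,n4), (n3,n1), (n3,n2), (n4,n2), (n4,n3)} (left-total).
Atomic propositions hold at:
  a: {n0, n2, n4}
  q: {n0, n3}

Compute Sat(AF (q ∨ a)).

{n0, n2, n3, n4}

Sat(q ∨ a) = {n0, n2, n3, n4}
AF (q ∨ a): least fixpoint, start Z0 = {n0, n2, n3, n4}, add states with every successor in Z. Already a fixed point.
Sat(AF (q ∨ a)) = {n0, n2, n3, n4}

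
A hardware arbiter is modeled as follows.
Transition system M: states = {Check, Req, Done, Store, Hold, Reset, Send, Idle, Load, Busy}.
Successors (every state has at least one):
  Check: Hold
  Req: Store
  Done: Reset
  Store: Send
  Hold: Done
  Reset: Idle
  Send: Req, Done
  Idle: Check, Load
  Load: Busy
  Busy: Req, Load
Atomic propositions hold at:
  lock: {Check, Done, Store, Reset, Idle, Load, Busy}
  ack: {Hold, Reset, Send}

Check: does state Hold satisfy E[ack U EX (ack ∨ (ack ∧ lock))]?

Yes

Sat(ack ∧ lock) = {Reset}
Sat(ack ∨ (ack ∧ lock)) = {Hold, Reset, Send}
Sat(EX (ack ∨ (ack ∧ lock))) = {s : some successor in {Hold, Reset, Send}} = {Check, Done, Store}
E[ack U EX (ack ∨ (ack ∧ lock))]: least fixpoint, start Z0 = Sat(EX (ack ∨ (ack ∧ lock))) = {Check, Done, Store}, add states in Sat(ack) with some successor in Z. Z1 = {Check, Done, Store, Hold, Send}; fixed.
Sat(E[ack U EX (ack ∨ (ack ∧ lock))]) = {Check, Done, Store, Hold, Send}
Hold ∈ Sat(E[ack U EX (ack ∨ (ack ∧ lock))]) = {Check, Done, Store, Hold, Send}, so the formula holds at Hold.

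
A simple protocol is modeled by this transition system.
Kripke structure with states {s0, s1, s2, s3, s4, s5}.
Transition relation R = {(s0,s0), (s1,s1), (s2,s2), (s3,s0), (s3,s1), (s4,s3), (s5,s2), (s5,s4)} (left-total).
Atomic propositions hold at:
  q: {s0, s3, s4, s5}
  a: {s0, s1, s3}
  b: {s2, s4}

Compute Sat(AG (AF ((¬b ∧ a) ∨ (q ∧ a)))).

Sat(¬b) = {s0, s1, s3, s5}
Sat(¬b ∧ a) = {s0, s1, s3}
Sat(q ∧ a) = {s0, s3}
Sat((¬b ∧ a) ∨ (q ∧ a)) = {s0, s1, s3}
AF ((¬b ∧ a) ∨ (q ∧ a)): least fixpoint, start Z0 = {s0, s1, s3}, add states with every successor in Z. Z1 = {s0, s1, s3, s4}; fixed.
Sat(AF ((¬b ∧ a) ∨ (q ∧ a))) = {s0, s1, s3, s4}
AG (AF ((¬b ∧ a) ∨ (q ∧ a))): greatest fixpoint, start Z0 = {s0, s1, s3, s4}, keep only states in Sat with every successor in Z. Already a fixed point.
Sat(AG (AF ((¬b ∧ a) ∨ (q ∧ a)))) = {s0, s1, s3, s4}

{s0, s1, s3, s4}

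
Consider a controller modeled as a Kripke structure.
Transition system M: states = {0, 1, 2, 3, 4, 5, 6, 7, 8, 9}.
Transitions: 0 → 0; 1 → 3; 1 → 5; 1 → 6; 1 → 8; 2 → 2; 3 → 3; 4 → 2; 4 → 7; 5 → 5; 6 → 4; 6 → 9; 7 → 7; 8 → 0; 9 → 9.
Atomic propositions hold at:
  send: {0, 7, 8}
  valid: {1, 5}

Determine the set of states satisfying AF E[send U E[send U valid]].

E[send U valid]: least fixpoint, start Z0 = Sat(valid) = {1, 5}, add states in Sat(send) with some successor in Z. Already a fixed point.
Sat(E[send U valid]) = {1, 5}
E[send U E[send U valid]]: least fixpoint, start Z0 = Sat(E[send U valid]) = {1, 5}, add states in Sat(send) with some successor in Z. Already a fixed point.
Sat(E[send U E[send U valid]]) = {1, 5}
AF E[send U E[send U valid]]: least fixpoint, start Z0 = {1, 5}, add states with every successor in Z. Already a fixed point.
Sat(AF E[send U E[send U valid]]) = {1, 5}

{1, 5}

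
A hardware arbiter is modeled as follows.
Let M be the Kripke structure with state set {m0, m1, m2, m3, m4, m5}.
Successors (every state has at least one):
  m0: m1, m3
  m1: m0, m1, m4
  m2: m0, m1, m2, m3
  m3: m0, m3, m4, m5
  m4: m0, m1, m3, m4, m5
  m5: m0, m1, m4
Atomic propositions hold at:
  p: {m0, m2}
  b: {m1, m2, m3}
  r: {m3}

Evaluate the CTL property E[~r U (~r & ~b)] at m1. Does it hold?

Yes

Sat(~r) = {m0, m1, m2, m4, m5}
Sat(~b) = {m0, m4, m5}
Sat(~r & ~b) = {m0, m4, m5}
E[~r U (~r & ~b)]: least fixpoint, start Z0 = Sat((~r & ~b)) = {m0, m4, m5}, add states in Sat(~r) with some successor in Z. Z1 = {m0, m1, m2, m4, m5}; fixed.
Sat(E[~r U (~r & ~b)]) = {m0, m1, m2, m4, m5}
m1 ∈ Sat(E[~r U (~r & ~b)]) = {m0, m1, m2, m4, m5}, so the formula holds at m1.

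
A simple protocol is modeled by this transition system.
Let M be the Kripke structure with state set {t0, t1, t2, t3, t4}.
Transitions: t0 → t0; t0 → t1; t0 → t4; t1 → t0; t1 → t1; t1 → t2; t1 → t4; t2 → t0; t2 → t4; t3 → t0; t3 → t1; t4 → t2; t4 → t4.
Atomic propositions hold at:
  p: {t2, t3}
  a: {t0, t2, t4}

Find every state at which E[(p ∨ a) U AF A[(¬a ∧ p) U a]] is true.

{t0, t2, t3, t4}

Sat(p ∨ a) = {t0, t2, t3, t4}
Sat(¬a) = {t1, t3}
Sat(¬a ∧ p) = {t3}
A[(¬a ∧ p) U a]: least fixpoint, start Z0 = Sat(a) = {t0, t2, t4}, add states in Sat(¬a ∧ p) with every successor in Z. Already a fixed point.
Sat(A[(¬a ∧ p) U a]) = {t0, t2, t4}
AF A[(¬a ∧ p) U a]: least fixpoint, start Z0 = {t0, t2, t4}, add states with every successor in Z. Already a fixed point.
Sat(AF A[(¬a ∧ p) U a]) = {t0, t2, t4}
E[(p ∨ a) U AF A[(¬a ∧ p) U a]]: least fixpoint, start Z0 = Sat(AF A[(¬a ∧ p) U a]) = {t0, t2, t4}, add states in Sat(p ∨ a) with some successor in Z. Z1 = {t0, t2, t3, t4}; fixed.
Sat(E[(p ∨ a) U AF A[(¬a ∧ p) U a]]) = {t0, t2, t3, t4}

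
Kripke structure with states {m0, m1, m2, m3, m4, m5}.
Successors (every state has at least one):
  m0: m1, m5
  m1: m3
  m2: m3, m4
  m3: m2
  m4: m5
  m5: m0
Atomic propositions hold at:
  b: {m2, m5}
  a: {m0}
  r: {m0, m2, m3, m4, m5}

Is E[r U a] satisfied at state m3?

Yes

E[r U a]: least fixpoint, start Z0 = Sat(a) = {m0}, add states in Sat(r) with some successor in Z. Z1 = {m0, m5}; Z2 = {m0, m4, m5}; Z3 = {m0, m2, m4, m5}; Z4 = {m0, m2, m3, m4, m5}; fixed.
Sat(E[r U a]) = {m0, m2, m3, m4, m5}
m3 ∈ Sat(E[r U a]) = {m0, m2, m3, m4, m5}, so the formula holds at m3.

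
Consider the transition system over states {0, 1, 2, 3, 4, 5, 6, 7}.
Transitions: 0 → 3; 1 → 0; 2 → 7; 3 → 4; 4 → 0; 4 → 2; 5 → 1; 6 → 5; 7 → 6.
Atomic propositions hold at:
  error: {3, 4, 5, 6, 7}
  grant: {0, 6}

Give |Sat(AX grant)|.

2

Sat(AX grant) = {s : every successor in {0, 6}} = {1, 7}
|Sat(AX grant)| = |{1, 7}| = 2.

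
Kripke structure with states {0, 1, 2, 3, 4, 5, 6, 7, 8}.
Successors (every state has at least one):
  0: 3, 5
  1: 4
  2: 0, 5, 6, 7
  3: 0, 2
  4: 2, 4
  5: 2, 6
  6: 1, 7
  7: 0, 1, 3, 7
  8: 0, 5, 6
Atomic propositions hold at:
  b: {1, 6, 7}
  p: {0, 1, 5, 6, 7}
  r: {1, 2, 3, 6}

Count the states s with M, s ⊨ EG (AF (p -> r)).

8

Sat(p -> r) = {1, 2, 3, 4, 6, 8}
AF (p -> r): least fixpoint, start Z0 = {1, 2, 3, 4, 6, 8}, add states with every successor in Z. Z1 = {1, 2, 3, 4, 5, 6, 8}; Z2 = {0, 1, 2, 3, 4, 5, 6, 8}; fixed.
Sat(AF (p -> r)) = {0, 1, 2, 3, 4, 5, 6, 8}
EG (AF (p -> r)): greatest fixpoint, start Z0 = {0, 1, 2, 3, 4, 5, 6, 8}, keep only states in Sat with some successor in Z. Already a fixed point.
Sat(EG (AF (p -> r))) = {0, 1, 2, 3, 4, 5, 6, 8}
|Sat(EG (AF (p -> r)))| = |{0, 1, 2, 3, 4, 5, 6, 8}| = 8.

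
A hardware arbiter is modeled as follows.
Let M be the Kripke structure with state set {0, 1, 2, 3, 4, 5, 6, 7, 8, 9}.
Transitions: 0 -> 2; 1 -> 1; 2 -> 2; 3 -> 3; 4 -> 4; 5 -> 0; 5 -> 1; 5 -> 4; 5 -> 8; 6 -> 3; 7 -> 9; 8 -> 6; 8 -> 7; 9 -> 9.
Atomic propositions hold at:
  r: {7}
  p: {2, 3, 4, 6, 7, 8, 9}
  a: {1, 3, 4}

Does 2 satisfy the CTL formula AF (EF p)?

EF p: least fixpoint, start Z0 = {2, 3, 4, 6, 7, 8, 9}, add states with some successor in Z. Z1 = {0, 2, 3, 4, 5, 6, 7, 8, 9}; fixed.
Sat(EF p) = {0, 2, 3, 4, 5, 6, 7, 8, 9}
AF (EF p): least fixpoint, start Z0 = {0, 2, 3, 4, 5, 6, 7, 8, 9}, add states with every successor in Z. Already a fixed point.
Sat(AF (EF p)) = {0, 2, 3, 4, 5, 6, 7, 8, 9}
2 ∈ Sat(AF (EF p)) = {0, 2, 3, 4, 5, 6, 7, 8, 9}, so the formula holds at 2.

Yes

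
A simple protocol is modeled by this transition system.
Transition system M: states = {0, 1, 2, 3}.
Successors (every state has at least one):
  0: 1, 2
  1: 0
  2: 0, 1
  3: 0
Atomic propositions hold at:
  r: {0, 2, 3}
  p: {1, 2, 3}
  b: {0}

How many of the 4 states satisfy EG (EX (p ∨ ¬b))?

Sat(¬b) = {1, 2, 3}
Sat(p ∨ ¬b) = {1, 2, 3}
Sat(EX (p ∨ ¬b)) = {s : some successor in {1, 2, 3}} = {0, 2}
EG (EX (p ∨ ¬b)): greatest fixpoint, start Z0 = {0, 2}, keep only states in Sat with some successor in Z. Already a fixed point.
Sat(EG (EX (p ∨ ¬b))) = {0, 2}
|Sat(EG (EX (p ∨ ¬b)))| = |{0, 2}| = 2.

2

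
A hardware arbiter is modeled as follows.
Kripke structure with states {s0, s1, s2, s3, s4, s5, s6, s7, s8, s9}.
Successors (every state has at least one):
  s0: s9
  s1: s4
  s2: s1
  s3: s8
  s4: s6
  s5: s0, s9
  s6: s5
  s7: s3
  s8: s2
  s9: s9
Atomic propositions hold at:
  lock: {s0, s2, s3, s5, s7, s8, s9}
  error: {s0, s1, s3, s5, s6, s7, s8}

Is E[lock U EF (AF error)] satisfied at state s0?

AF error: least fixpoint, start Z0 = {s0, s1, s3, s5, s6, s7, s8}, add states with every successor in Z. Z1 = {s0, s1, s2, s3, s4, s5, s6, s7, s8}; fixed.
Sat(AF error) = {s0, s1, s2, s3, s4, s5, s6, s7, s8}
EF (AF error): least fixpoint, start Z0 = {s0, s1, s2, s3, s4, s5, s6, s7, s8}, add states with some successor in Z. Already a fixed point.
Sat(EF (AF error)) = {s0, s1, s2, s3, s4, s5, s6, s7, s8}
E[lock U EF (AF error)]: least fixpoint, start Z0 = Sat(EF (AF error)) = {s0, s1, s2, s3, s4, s5, s6, s7, s8}, add states in Sat(lock) with some successor in Z. Already a fixed point.
Sat(E[lock U EF (AF error)]) = {s0, s1, s2, s3, s4, s5, s6, s7, s8}
s0 ∈ Sat(E[lock U EF (AF error)]) = {s0, s1, s2, s3, s4, s5, s6, s7, s8}, so the formula holds at s0.

Yes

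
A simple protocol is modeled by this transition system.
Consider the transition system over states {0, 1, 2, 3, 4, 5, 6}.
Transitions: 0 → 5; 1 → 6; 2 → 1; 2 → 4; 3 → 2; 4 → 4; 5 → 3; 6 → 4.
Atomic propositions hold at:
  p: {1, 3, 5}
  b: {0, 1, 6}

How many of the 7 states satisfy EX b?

2

Sat(EX b) = {s : some successor in {0, 1, 6}} = {1, 2}
|Sat(EX b)| = |{1, 2}| = 2.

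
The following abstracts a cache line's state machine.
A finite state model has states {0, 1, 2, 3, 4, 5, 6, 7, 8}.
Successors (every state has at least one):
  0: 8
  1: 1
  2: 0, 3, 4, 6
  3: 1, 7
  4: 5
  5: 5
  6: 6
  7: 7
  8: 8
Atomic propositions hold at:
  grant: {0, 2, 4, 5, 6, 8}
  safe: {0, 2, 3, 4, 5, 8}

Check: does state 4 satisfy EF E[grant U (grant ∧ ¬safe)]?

No

Sat(¬safe) = {1, 6, 7}
Sat(grant ∧ ¬safe) = {6}
E[grant U (grant ∧ ¬safe)]: least fixpoint, start Z0 = Sat((grant ∧ ¬safe)) = {6}, add states in Sat(grant) with some successor in Z. Z1 = {2, 6}; fixed.
Sat(E[grant U (grant ∧ ¬safe)]) = {2, 6}
EF E[grant U (grant ∧ ¬safe)]: least fixpoint, start Z0 = {2, 6}, add states with some successor in Z. Already a fixed point.
Sat(EF E[grant U (grant ∧ ¬safe)]) = {2, 6}
4 ∉ Sat(EF E[grant U (grant ∧ ¬safe)]) = {2, 6}, so the formula does not hold at 4.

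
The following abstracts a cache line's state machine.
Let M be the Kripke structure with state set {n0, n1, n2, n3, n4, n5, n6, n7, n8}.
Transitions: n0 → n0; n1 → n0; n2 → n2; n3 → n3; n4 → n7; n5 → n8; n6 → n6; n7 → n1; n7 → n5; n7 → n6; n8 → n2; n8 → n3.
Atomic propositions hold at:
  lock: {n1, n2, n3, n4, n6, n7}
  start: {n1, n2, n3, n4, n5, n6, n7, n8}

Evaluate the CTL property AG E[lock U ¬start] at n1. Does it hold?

Sat(¬start) = {n0}
E[lock U ¬start]: least fixpoint, start Z0 = Sat(¬start) = {n0}, add states in Sat(lock) with some successor in Z. Z1 = {n0, n1}; Z2 = {n0, n1, n7}; Z3 = {n0, n1, n4, n7}; fixed.
Sat(E[lock U ¬start]) = {n0, n1, n4, n7}
AG E[lock U ¬start]: greatest fixpoint, start Z0 = {n0, n1, n4, n7}, keep only states in Sat with every successor in Z. Z1 = {n0, n1, n4}; Z2 = {n0, n1}; fixed.
Sat(AG E[lock U ¬start]) = {n0, n1}
n1 ∈ Sat(AG E[lock U ¬start]) = {n0, n1}, so the formula holds at n1.

Yes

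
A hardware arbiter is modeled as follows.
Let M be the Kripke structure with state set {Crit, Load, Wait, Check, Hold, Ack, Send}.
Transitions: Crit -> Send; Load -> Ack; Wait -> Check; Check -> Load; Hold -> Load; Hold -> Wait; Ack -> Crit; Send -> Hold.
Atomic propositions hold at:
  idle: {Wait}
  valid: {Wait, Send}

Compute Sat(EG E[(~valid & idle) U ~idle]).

{Crit, Load, Check, Hold, Ack, Send}

Sat(~valid) = {Crit, Load, Check, Hold, Ack}
Sat(~valid & idle) = ∅
Sat(~idle) = {Crit, Load, Check, Hold, Ack, Send}
E[(~valid & idle) U ~idle]: least fixpoint, start Z0 = Sat(~idle) = {Crit, Load, Check, Hold, Ack, Send}, add states in Sat(~valid & idle) with some successor in Z. Already a fixed point.
Sat(E[(~valid & idle) U ~idle]) = {Crit, Load, Check, Hold, Ack, Send}
EG E[(~valid & idle) U ~idle]: greatest fixpoint, start Z0 = {Crit, Load, Check, Hold, Ack, Send}, keep only states in Sat with some successor in Z. Already a fixed point.
Sat(EG E[(~valid & idle) U ~idle]) = {Crit, Load, Check, Hold, Ack, Send}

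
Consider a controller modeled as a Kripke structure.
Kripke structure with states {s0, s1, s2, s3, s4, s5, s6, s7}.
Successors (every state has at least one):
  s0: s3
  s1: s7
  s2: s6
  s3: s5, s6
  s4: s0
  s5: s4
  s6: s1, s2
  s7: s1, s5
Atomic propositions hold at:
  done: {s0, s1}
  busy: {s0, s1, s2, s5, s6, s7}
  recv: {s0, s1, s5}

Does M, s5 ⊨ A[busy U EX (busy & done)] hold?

Sat(busy & done) = {s0, s1}
Sat(EX (busy & done)) = {s : some successor in {s0, s1}} = {s4, s6, s7}
A[busy U EX (busy & done)]: least fixpoint, start Z0 = Sat(EX (busy & done)) = {s4, s6, s7}, add states in Sat(busy) with every successor in Z. Z1 = {s1, s2, s4, s5, s6, s7}; fixed.
Sat(A[busy U EX (busy & done)]) = {s1, s2, s4, s5, s6, s7}
s5 ∈ Sat(A[busy U EX (busy & done)]) = {s1, s2, s4, s5, s6, s7}, so the formula holds at s5.

Yes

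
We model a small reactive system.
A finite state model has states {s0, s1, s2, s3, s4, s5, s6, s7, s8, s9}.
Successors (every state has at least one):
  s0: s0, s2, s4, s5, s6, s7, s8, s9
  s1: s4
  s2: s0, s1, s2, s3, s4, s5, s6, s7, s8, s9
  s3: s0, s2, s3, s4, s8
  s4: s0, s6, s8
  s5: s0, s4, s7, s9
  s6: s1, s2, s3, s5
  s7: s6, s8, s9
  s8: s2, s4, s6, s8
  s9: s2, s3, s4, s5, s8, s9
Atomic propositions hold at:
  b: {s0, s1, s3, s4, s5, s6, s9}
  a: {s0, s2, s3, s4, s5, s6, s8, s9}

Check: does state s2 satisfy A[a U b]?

A[a U b]: least fixpoint, start Z0 = Sat(b) = {s0, s1, s3, s4, s5, s6, s9}, add states in Sat(a) with every successor in Z. Already a fixed point.
Sat(A[a U b]) = {s0, s1, s3, s4, s5, s6, s9}
s2 ∉ Sat(A[a U b]) = {s0, s1, s3, s4, s5, s6, s9}, so the formula does not hold at s2.

No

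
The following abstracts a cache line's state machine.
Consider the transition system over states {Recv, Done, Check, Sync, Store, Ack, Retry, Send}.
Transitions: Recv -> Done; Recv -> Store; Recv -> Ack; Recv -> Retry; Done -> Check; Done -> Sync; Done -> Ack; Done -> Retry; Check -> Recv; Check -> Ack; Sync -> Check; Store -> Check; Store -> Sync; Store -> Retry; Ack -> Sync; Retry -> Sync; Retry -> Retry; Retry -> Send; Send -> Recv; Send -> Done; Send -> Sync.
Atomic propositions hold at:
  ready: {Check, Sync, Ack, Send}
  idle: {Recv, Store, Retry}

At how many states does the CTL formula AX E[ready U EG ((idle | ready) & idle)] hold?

Sat(idle | ready) = {Recv, Check, Sync, Store, Ack, Retry, Send}
Sat((idle | ready) & idle) = {Recv, Store, Retry}
EG ((idle | ready) & idle): greatest fixpoint, start Z0 = {Recv, Store, Retry}, keep only states in Sat with some successor in Z. Already a fixed point.
Sat(EG ((idle | ready) & idle)) = {Recv, Store, Retry}
E[ready U EG ((idle | ready) & idle)]: least fixpoint, start Z0 = Sat(EG ((idle | ready) & idle)) = {Recv, Store, Retry}, add states in Sat(ready) with some successor in Z. Z1 = {Recv, Check, Store, Retry, Send}; Z2 = {Recv, Check, Sync, Store, Retry, Send}; Z3 = {Recv, Check, Sync, Store, Ack, Retry, Send}; fixed.
Sat(E[ready U EG ((idle | ready) & idle)]) = {Recv, Check, Sync, Store, Ack, Retry, Send}
Sat(AX E[ready U EG ((idle | ready) & idle)]) = {s : every successor in {Recv, Check, Sync, Store, Ack, Retry, Send}} = {Done, Check, Sync, Store, Ack, Retry}
|Sat(AX E[ready U EG ((idle | ready) & idle)])| = |{Done, Check, Sync, Store, Ack, Retry}| = 6.

6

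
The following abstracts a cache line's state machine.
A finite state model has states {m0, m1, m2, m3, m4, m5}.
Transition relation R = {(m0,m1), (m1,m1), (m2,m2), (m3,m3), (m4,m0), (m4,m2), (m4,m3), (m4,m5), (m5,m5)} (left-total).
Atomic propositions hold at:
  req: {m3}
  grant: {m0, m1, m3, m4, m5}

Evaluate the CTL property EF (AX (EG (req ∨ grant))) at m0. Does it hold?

Sat(req ∨ grant) = {m0, m1, m3, m4, m5}
EG (req ∨ grant): greatest fixpoint, start Z0 = {m0, m1, m3, m4, m5}, keep only states in Sat with some successor in Z. Already a fixed point.
Sat(EG (req ∨ grant)) = {m0, m1, m3, m4, m5}
Sat(AX (EG (req ∨ grant))) = {s : every successor in {m0, m1, m3, m4, m5}} = {m0, m1, m3, m5}
EF (AX (EG (req ∨ grant))): least fixpoint, start Z0 = {m0, m1, m3, m5}, add states with some successor in Z. Z1 = {m0, m1, m3, m4, m5}; fixed.
Sat(EF (AX (EG (req ∨ grant)))) = {m0, m1, m3, m4, m5}
m0 ∈ Sat(EF (AX (EG (req ∨ grant)))) = {m0, m1, m3, m4, m5}, so the formula holds at m0.

Yes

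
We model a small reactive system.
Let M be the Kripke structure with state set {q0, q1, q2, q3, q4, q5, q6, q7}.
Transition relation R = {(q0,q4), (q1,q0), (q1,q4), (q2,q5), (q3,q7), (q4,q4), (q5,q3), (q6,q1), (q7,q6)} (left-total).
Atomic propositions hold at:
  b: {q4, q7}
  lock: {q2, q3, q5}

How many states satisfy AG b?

AG b: greatest fixpoint, start Z0 = {q4, q7}, keep only states in Sat with every successor in Z. Z1 = {q4}; fixed.
Sat(AG b) = {q4}
|Sat(AG b)| = |{q4}| = 1.

1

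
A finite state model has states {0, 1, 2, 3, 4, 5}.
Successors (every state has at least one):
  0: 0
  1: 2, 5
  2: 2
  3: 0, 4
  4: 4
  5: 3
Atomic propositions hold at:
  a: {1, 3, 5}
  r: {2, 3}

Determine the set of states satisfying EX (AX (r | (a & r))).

Sat(a & r) = {3}
Sat(r | (a & r)) = {2, 3}
Sat(AX (r | (a & r))) = {s : every successor in {2, 3}} = {2, 5}
Sat(EX (AX (r | (a & r)))) = {s : some successor in {2, 5}} = {1, 2}

{1, 2}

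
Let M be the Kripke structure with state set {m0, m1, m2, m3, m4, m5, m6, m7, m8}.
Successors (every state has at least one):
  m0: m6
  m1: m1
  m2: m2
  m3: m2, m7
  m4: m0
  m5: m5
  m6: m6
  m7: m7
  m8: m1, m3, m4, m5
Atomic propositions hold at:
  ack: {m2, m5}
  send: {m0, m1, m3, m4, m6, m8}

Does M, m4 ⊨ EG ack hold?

EG ack: greatest fixpoint, start Z0 = {m2, m5}, keep only states in Sat with some successor in Z. Already a fixed point.
Sat(EG ack) = {m2, m5}
m4 ∉ Sat(EG ack) = {m2, m5}, so the formula does not hold at m4.

No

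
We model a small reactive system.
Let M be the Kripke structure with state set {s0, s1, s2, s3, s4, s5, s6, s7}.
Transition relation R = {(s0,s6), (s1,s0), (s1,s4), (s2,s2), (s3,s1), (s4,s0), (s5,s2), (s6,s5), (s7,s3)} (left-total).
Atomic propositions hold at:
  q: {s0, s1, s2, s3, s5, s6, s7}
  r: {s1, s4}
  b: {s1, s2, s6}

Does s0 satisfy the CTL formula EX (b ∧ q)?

Sat(b ∧ q) = {s1, s2, s6}
Sat(EX (b ∧ q)) = {s : some successor in {s1, s2, s6}} = {s0, s2, s3, s5}
s0 ∈ Sat(EX (b ∧ q)) = {s0, s2, s3, s5}, so the formula holds at s0.

Yes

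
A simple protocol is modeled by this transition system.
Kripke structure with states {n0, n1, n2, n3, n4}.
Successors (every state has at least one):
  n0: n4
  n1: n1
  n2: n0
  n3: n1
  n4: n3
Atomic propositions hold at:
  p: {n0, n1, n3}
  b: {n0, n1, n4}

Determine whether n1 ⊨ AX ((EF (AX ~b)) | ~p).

No

Sat(~b) = {n2, n3}
Sat(AX ~b) = {s : every successor in {n2, n3}} = {n4}
EF (AX ~b): least fixpoint, start Z0 = {n4}, add states with some successor in Z. Z1 = {n0, n4}; Z2 = {n0, n2, n4}; fixed.
Sat(EF (AX ~b)) = {n0, n2, n4}
Sat(~p) = {n2, n4}
Sat((EF (AX ~b)) | ~p) = {n0, n2, n4}
Sat(AX ((EF (AX ~b)) | ~p)) = {s : every successor in {n0, n2, n4}} = {n0, n2}
n1 ∉ Sat(AX ((EF (AX ~b)) | ~p)) = {n0, n2}, so the formula does not hold at n1.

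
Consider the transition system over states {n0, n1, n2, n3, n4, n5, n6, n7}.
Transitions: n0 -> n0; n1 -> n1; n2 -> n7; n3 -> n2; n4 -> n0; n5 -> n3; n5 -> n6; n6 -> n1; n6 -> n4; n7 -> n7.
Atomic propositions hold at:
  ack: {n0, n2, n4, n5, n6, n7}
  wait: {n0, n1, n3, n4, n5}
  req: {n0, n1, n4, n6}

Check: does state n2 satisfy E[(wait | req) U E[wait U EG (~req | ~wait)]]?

Sat(wait | req) = {n0, n1, n3, n4, n5, n6}
Sat(~req) = {n2, n3, n5, n7}
Sat(~wait) = {n2, n6, n7}
Sat(~req | ~wait) = {n2, n3, n5, n6, n7}
EG (~req | ~wait): greatest fixpoint, start Z0 = {n2, n3, n5, n6, n7}, keep only states in Sat with some successor in Z. Z1 = {n2, n3, n5, n7}; fixed.
Sat(EG (~req | ~wait)) = {n2, n3, n5, n7}
E[wait U EG (~req | ~wait)]: least fixpoint, start Z0 = Sat(EG (~req | ~wait)) = {n2, n3, n5, n7}, add states in Sat(wait) with some successor in Z. Already a fixed point.
Sat(E[wait U EG (~req | ~wait)]) = {n2, n3, n5, n7}
E[(wait | req) U E[wait U EG (~req | ~wait)]]: least fixpoint, start Z0 = Sat(E[wait U EG (~req | ~wait)]) = {n2, n3, n5, n7}, add states in Sat(wait | req) with some successor in Z. Already a fixed point.
Sat(E[(wait | req) U E[wait U EG (~req | ~wait)]]) = {n2, n3, n5, n7}
n2 ∈ Sat(E[(wait | req) U E[wait U EG (~req | ~wait)]]) = {n2, n3, n5, n7}, so the formula holds at n2.

Yes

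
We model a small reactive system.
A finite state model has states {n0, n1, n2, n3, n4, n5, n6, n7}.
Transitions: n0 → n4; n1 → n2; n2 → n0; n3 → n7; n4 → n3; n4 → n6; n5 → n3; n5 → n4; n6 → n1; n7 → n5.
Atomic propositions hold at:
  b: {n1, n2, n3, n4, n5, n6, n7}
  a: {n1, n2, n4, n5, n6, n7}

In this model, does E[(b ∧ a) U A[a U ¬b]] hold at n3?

No

Sat(b ∧ a) = {n1, n2, n4, n5, n6, n7}
Sat(¬b) = {n0}
A[a U ¬b]: least fixpoint, start Z0 = Sat(¬b) = {n0}, add states in Sat(a) with every successor in Z. Z1 = {n0, n2}; Z2 = {n0, n1, n2}; Z3 = {n0, n1, n2, n6}; fixed.
Sat(A[a U ¬b]) = {n0, n1, n2, n6}
E[(b ∧ a) U A[a U ¬b]]: least fixpoint, start Z0 = Sat(A[a U ¬b]) = {n0, n1, n2, n6}, add states in Sat(b ∧ a) with some successor in Z. Z1 = {n0, n1, n2, n4, n6}; Z2 = {n0, n1, n2, n4, n5, n6}; Z3 = {n0, n1, n2, n4, n5, n6, n7}; fixed.
Sat(E[(b ∧ a) U A[a U ¬b]]) = {n0, n1, n2, n4, n5, n6, n7}
n3 ∉ Sat(E[(b ∧ a) U A[a U ¬b]]) = {n0, n1, n2, n4, n5, n6, n7}, so the formula does not hold at n3.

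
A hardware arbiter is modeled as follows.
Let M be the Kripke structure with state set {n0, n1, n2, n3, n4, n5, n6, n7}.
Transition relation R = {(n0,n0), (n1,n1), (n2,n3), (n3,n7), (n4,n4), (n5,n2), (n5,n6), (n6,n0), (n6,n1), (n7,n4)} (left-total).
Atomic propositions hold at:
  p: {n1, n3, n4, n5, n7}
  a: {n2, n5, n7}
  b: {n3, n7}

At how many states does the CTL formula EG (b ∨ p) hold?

4

Sat(b ∨ p) = {n1, n3, n4, n5, n7}
EG (b ∨ p): greatest fixpoint, start Z0 = {n1, n3, n4, n5, n7}, keep only states in Sat with some successor in Z. Z1 = {n1, n3, n4, n7}; fixed.
Sat(EG (b ∨ p)) = {n1, n3, n4, n7}
|Sat(EG (b ∨ p))| = |{n1, n3, n4, n7}| = 4.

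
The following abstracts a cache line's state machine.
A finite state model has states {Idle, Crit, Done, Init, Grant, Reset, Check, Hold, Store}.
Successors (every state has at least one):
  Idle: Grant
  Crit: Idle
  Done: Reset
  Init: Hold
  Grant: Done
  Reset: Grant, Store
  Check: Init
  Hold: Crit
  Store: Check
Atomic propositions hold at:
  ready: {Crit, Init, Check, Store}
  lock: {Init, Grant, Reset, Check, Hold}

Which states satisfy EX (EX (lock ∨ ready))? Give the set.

{Crit, Done, Init, Grant, Reset, Check, Store}

Sat(lock ∨ ready) = {Crit, Init, Grant, Reset, Check, Hold, Store}
Sat(EX (lock ∨ ready)) = {s : some successor in {Crit, Init, Grant, Reset, Check, Hold, Store}} = {Idle, Done, Init, Reset, Check, Hold, Store}
Sat(EX (EX (lock ∨ ready))) = {s : some successor in {Idle, Done, Init, Reset, Check, Hold, Store}} = {Crit, Done, Init, Grant, Reset, Check, Store}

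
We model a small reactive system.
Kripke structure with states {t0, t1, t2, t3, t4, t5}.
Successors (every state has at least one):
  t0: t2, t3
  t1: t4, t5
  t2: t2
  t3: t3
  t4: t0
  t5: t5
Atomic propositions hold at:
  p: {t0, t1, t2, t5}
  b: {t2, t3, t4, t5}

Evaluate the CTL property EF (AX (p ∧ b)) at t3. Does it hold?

No

Sat(p ∧ b) = {t2, t5}
Sat(AX (p ∧ b)) = {s : every successor in {t2, t5}} = {t2, t5}
EF (AX (p ∧ b)): least fixpoint, start Z0 = {t2, t5}, add states with some successor in Z. Z1 = {t0, t1, t2, t5}; Z2 = {t0, t1, t2, t4, t5}; fixed.
Sat(EF (AX (p ∧ b))) = {t0, t1, t2, t4, t5}
t3 ∉ Sat(EF (AX (p ∧ b))) = {t0, t1, t2, t4, t5}, so the formula does not hold at t3.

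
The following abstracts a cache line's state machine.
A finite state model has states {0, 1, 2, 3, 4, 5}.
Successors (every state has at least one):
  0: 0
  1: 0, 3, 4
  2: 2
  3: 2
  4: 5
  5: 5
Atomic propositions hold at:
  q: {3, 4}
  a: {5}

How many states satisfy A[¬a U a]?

Sat(¬a) = {0, 1, 2, 3, 4}
A[¬a U a]: least fixpoint, start Z0 = Sat(a) = {5}, add states in Sat(¬a) with every successor in Z. Z1 = {4, 5}; fixed.
Sat(A[¬a U a]) = {4, 5}
|Sat(A[¬a U a])| = |{4, 5}| = 2.

2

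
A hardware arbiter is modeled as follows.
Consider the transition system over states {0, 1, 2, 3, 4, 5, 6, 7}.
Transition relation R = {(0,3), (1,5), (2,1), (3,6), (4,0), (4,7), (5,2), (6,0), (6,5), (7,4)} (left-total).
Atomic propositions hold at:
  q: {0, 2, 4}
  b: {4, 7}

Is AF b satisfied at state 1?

No

AF b: least fixpoint, start Z0 = {4, 7}, add states with every successor in Z. Already a fixed point.
Sat(AF b) = {4, 7}
1 ∉ Sat(AF b) = {4, 7}, so the formula does not hold at 1.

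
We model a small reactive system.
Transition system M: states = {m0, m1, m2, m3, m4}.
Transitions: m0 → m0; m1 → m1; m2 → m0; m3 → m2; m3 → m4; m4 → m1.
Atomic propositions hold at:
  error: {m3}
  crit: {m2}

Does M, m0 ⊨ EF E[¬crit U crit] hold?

Sat(¬crit) = {m0, m1, m3, m4}
E[¬crit U crit]: least fixpoint, start Z0 = Sat(crit) = {m2}, add states in Sat(¬crit) with some successor in Z. Z1 = {m2, m3}; fixed.
Sat(E[¬crit U crit]) = {m2, m3}
EF E[¬crit U crit]: least fixpoint, start Z0 = {m2, m3}, add states with some successor in Z. Already a fixed point.
Sat(EF E[¬crit U crit]) = {m2, m3}
m0 ∉ Sat(EF E[¬crit U crit]) = {m2, m3}, so the formula does not hold at m0.

No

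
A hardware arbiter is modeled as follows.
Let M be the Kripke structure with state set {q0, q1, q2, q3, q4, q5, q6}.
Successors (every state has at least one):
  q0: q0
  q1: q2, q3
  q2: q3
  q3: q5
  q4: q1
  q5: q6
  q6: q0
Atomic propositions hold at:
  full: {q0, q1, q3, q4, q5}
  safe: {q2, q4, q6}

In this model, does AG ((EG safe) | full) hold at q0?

Yes

EG safe: greatest fixpoint, start Z0 = {q2, q4, q6}, keep only states in Sat with some successor in Z. Z1 = ∅; fixed.
Sat(EG safe) = ∅
Sat((EG safe) | full) = {q0, q1, q3, q4, q5}
AG ((EG safe) | full): greatest fixpoint, start Z0 = {q0, q1, q3, q4, q5}, keep only states in Sat with every successor in Z. Z1 = {q0, q3, q4}; Z2 = {q0}; fixed.
Sat(AG ((EG safe) | full)) = {q0}
q0 ∈ Sat(AG ((EG safe) | full)) = {q0}, so the formula holds at q0.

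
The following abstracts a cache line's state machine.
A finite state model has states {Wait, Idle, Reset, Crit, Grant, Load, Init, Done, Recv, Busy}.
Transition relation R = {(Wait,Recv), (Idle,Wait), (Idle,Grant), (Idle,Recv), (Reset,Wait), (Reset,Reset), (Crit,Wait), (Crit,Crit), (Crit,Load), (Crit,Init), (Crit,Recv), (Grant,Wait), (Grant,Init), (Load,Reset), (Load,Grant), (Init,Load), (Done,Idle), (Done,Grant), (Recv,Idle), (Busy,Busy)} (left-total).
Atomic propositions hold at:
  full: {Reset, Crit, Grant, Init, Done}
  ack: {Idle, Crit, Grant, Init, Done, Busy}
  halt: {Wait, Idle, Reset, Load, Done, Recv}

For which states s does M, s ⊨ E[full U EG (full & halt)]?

{Reset}

Sat(full & halt) = {Reset, Done}
EG (full & halt): greatest fixpoint, start Z0 = {Reset, Done}, keep only states in Sat with some successor in Z. Z1 = {Reset}; fixed.
Sat(EG (full & halt)) = {Reset}
E[full U EG (full & halt)]: least fixpoint, start Z0 = Sat(EG (full & halt)) = {Reset}, add states in Sat(full) with some successor in Z. Already a fixed point.
Sat(E[full U EG (full & halt)]) = {Reset}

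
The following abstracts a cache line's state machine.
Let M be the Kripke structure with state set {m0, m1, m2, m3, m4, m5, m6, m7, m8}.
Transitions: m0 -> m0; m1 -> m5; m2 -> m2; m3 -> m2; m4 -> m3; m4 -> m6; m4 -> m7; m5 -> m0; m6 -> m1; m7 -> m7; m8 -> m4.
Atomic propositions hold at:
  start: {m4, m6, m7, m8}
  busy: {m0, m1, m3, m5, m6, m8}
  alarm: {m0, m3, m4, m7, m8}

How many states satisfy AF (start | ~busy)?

Sat(~busy) = {m2, m4, m7}
Sat(start | ~busy) = {m2, m4, m6, m7, m8}
AF (start | ~busy): least fixpoint, start Z0 = {m2, m4, m6, m7, m8}, add states with every successor in Z. Z1 = {m2, m3, m4, m6, m7, m8}; fixed.
Sat(AF (start | ~busy)) = {m2, m3, m4, m6, m7, m8}
|Sat(AF (start | ~busy))| = |{m2, m3, m4, m6, m7, m8}| = 6.

6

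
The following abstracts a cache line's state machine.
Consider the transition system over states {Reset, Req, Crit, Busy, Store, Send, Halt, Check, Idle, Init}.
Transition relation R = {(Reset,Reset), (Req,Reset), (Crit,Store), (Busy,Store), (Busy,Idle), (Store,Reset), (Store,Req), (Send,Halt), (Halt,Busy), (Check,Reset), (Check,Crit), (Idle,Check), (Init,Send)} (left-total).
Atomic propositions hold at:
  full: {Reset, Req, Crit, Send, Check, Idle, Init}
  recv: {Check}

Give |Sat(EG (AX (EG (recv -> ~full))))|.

5

Sat(~full) = {Busy, Store, Halt}
Sat(recv -> ~full) = {Reset, Req, Crit, Busy, Store, Send, Halt, Idle, Init}
EG (recv -> ~full): greatest fixpoint, start Z0 = {Reset, Req, Crit, Busy, Store, Send, Halt, Idle, Init}, keep only states in Sat with some successor in Z. Z1 = {Reset, Req, Crit, Busy, Store, Send, Halt, Init}; fixed.
Sat(EG (recv -> ~full)) = {Reset, Req, Crit, Busy, Store, Send, Halt, Init}
Sat(AX (EG (recv -> ~full))) = {s : every successor in {Reset, Req, Crit, Busy, Store, Send, Halt, Init}} = {Reset, Req, Crit, Store, Send, Halt, Check, Init}
EG (AX (EG (recv -> ~full))): greatest fixpoint, start Z0 = {Reset, Req, Crit, Store, Send, Halt, Check, Init}, keep only states in Sat with some successor in Z. Z1 = {Reset, Req, Crit, Store, Send, Check, Init}; Z2 = {Reset, Req, Crit, Store, Check, Init}; Z3 = {Reset, Req, Crit, Store, Check}; fixed.
Sat(EG (AX (EG (recv -> ~full)))) = {Reset, Req, Crit, Store, Check}
|Sat(EG (AX (EG (recv -> ~full))))| = |{Reset, Req, Crit, Store, Check}| = 5.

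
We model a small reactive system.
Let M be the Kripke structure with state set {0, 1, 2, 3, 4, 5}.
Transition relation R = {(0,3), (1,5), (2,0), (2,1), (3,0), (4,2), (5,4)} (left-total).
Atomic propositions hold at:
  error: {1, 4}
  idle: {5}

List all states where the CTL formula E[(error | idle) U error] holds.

{1, 4, 5}

Sat(error | idle) = {1, 4, 5}
E[(error | idle) U error]: least fixpoint, start Z0 = Sat(error) = {1, 4}, add states in Sat(error | idle) with some successor in Z. Z1 = {1, 4, 5}; fixed.
Sat(E[(error | idle) U error]) = {1, 4, 5}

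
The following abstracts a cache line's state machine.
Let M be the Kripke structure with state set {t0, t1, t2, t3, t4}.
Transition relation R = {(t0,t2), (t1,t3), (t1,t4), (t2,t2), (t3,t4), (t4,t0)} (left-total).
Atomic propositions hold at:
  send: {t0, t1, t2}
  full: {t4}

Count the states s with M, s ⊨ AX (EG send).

3

EG send: greatest fixpoint, start Z0 = {t0, t1, t2}, keep only states in Sat with some successor in Z. Z1 = {t0, t2}; fixed.
Sat(EG send) = {t0, t2}
Sat(AX (EG send)) = {s : every successor in {t0, t2}} = {t0, t2, t4}
|Sat(AX (EG send))| = |{t0, t2, t4}| = 3.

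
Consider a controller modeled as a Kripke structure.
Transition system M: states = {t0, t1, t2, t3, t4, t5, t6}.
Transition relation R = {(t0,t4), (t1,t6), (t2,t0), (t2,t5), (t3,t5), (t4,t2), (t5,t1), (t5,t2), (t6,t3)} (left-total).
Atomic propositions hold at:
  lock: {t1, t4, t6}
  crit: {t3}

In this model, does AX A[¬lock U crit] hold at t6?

Sat(¬lock) = {t0, t2, t3, t5}
A[¬lock U crit]: least fixpoint, start Z0 = Sat(crit) = {t3}, add states in Sat(¬lock) with every successor in Z. Already a fixed point.
Sat(A[¬lock U crit]) = {t3}
Sat(AX A[¬lock U crit]) = {s : every successor in {t3}} = {t6}
t6 ∈ Sat(AX A[¬lock U crit]) = {t6}, so the formula holds at t6.

Yes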